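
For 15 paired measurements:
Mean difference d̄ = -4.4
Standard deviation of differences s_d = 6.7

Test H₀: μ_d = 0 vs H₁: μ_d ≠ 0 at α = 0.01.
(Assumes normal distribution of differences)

df = n - 1 = 14
SE = s_d/√n = 6.7/√15 = 1.7299
t = d̄/SE = -4.4/1.7299 = -2.5435
Critical value: t_{0.005,14} = ±2.977
p-value ≈ 0.0234
Decision: fail to reject H₀

Answer: t = -2.5435, fail to reject H₀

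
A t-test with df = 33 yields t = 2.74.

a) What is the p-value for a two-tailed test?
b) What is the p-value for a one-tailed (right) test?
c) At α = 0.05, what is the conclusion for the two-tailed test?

Using t-distribution with df = 33:
a) Two-tailed: p = 2×P(T > 2.74) = 0.0098
b) One-tailed: p = P(T > 2.74) = 0.0049
c) 0.0098 < 0.05, reject H₀

Answer: a) 0.0098, b) 0.0049, c) reject H₀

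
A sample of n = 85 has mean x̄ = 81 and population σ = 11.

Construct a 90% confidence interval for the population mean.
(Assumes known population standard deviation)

Answer: (79.0374, 82.9626)

Derivation:
Confidence level: 90%, α = 0.1
z_0.05 = 1.645
SE = σ/√n = 11/√85 = 1.1931
Margin of error = 1.645 × 1.1931 = 1.9626
CI: x̄ ± margin = 81 ± 1.9626
CI: (79.0374, 82.9626)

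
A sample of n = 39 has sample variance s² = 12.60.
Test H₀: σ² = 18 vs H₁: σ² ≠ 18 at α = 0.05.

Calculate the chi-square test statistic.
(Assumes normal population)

df = n - 1 = 38
χ² = (n-1)s²/σ₀² = 38×12.60/18 = 26.6000
Critical values: χ²_{0.975,38} = 22.878, χ²_{0.025,38} = 56.896
Rejection region: χ² < 22.878 or χ² > 56.896
Decision: fail to reject H₀

Answer: χ² = 26.6000, fail to reject H₀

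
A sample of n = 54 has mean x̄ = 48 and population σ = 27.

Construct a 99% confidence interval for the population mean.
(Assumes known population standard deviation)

Answer: (38.5353, 57.4647)

Derivation:
Confidence level: 99%, α = 0.01
z_0.005 = 2.576
SE = σ/√n = 27/√54 = 3.6742
Margin of error = 2.576 × 3.6742 = 9.4647
CI: x̄ ± margin = 48 ± 9.4647
CI: (38.5353, 57.4647)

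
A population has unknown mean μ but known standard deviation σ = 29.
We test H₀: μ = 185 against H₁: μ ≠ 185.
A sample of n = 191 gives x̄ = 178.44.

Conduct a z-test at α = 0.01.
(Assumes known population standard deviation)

Standard error: SE = σ/√n = 29/√191 = 2.0984
z-statistic: z = (x̄ - μ₀)/SE = (178.44 - 185)/2.0984 = -3.1262
Critical value: ±2.576
p-value = 0.0018
Decision: reject H₀

Answer: z = -3.1262, reject H₀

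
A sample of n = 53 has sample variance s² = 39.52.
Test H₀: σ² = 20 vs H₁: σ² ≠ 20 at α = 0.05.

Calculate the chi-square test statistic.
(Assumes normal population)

Answer: χ² = 102.7520, reject H₀

Derivation:
df = n - 1 = 52
χ² = (n-1)s²/σ₀² = 52×39.52/20 = 102.7520
Critical values: χ²_{0.975,52} = 33.968, χ²_{0.025,52} = 73.810
Rejection region: χ² < 33.968 or χ² > 73.810
Decision: reject H₀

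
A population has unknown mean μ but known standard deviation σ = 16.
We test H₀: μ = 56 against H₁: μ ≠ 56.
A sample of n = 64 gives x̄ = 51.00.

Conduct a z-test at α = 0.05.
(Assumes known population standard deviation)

Standard error: SE = σ/√n = 16/√64 = 2.0000
z-statistic: z = (x̄ - μ₀)/SE = (51.00 - 56)/2.0000 = -2.5000
Critical value: ±1.960
p-value = 0.0124
Decision: reject H₀

Answer: z = -2.5000, reject H₀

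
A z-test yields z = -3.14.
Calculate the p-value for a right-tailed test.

Answer: p-value ≈ 0.9992

Derivation:
For z = -3.14:
p = P(Z > -3.14) = 1 - Φ(-3.14) = 0.9992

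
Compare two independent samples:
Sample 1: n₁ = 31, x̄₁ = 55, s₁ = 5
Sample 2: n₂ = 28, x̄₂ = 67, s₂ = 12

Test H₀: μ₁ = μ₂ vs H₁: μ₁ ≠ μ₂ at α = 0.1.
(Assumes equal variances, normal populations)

Pooled variance: s²_p = [30×5² + 27×12²]/(57) = 81.3684
s_p = 9.0204
SE = s_p×√(1/n₁ + 1/n₂) = 9.0204×√(1/31 + 1/28) = 2.3518
t = (x̄₁ - x̄₂)/SE = (55 - 67)/2.3518 = -5.1025
df = 57, t-critical = ±1.672
Decision: reject H₀

Answer: t = -5.1025, reject H₀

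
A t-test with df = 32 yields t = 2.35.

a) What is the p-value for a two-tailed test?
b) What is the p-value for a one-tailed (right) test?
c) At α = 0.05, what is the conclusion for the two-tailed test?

Using t-distribution with df = 32:
a) Two-tailed: p = 2×P(T > 2.35) = 0.0251
b) One-tailed: p = P(T > 2.35) = 0.0126
c) 0.0251 < 0.05, reject H₀

Answer: a) 0.0251, b) 0.0126, c) reject H₀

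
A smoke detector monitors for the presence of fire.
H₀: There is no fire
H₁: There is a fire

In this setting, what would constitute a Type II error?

Answer: The alarm fails to sound when there actually is a fire

Derivation:
Type I error (α): Rejecting H₀ when H₀ is true
Type II error (β): Failing to reject H₀ when H₁ is true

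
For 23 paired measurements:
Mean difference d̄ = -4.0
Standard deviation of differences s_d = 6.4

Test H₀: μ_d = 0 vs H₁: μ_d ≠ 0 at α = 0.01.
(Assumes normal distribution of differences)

Answer: t = -2.9974, reject H₀

Derivation:
df = n - 1 = 22
SE = s_d/√n = 6.4/√23 = 1.3345
t = d̄/SE = -4.0/1.3345 = -2.9974
Critical value: t_{0.005,22} = ±2.819
p-value ≈ 0.0066
Decision: reject H₀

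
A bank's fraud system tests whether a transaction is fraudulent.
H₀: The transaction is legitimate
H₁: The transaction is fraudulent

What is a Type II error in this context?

Type I error: rejecting H₀ when it is actually true (false positive).
Type II error: failing to reject H₀ when H₁ is actually true (false negative).

Answer: Allowing a fraudulent transaction to go through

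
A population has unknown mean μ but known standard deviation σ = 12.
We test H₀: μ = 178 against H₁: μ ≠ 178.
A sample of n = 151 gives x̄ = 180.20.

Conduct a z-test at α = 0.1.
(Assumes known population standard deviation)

Answer: z = 2.2529, reject H₀

Derivation:
Standard error: SE = σ/√n = 12/√151 = 0.9765
z-statistic: z = (x̄ - μ₀)/SE = (180.20 - 178)/0.9765 = 2.2529
Critical value: ±1.645
p-value = 0.0243
Decision: reject H₀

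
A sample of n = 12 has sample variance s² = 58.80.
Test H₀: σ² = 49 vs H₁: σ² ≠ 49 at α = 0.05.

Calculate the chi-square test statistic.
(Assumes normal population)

df = n - 1 = 11
χ² = (n-1)s²/σ₀² = 11×58.80/49 = 13.2000
Critical values: χ²_{0.975,11} = 3.816, χ²_{0.025,11} = 21.920
Rejection region: χ² < 3.816 or χ² > 21.920
Decision: fail to reject H₀

Answer: χ² = 13.2000, fail to reject H₀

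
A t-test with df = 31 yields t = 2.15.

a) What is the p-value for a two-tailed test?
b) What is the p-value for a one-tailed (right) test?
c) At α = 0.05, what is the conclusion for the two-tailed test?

Answer: a) 0.0395, b) 0.0197, c) reject H₀

Derivation:
Using t-distribution with df = 31:
a) Two-tailed: p = 2×P(T > 2.15) = 0.0395
b) One-tailed: p = P(T > 2.15) = 0.0197
c) 0.0395 < 0.05, reject H₀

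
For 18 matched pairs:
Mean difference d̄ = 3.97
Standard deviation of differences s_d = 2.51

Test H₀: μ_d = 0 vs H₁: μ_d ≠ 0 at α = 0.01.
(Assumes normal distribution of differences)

Answer: t = 6.7106, reject H₀

Derivation:
df = n - 1 = 17
SE = s_d/√n = 2.51/√18 = 0.5916
t = d̄/SE = 3.97/0.5916 = 6.7106
Critical value: t_{0.005,17} = ±2.898
p-value < 0.0001
Decision: reject H₀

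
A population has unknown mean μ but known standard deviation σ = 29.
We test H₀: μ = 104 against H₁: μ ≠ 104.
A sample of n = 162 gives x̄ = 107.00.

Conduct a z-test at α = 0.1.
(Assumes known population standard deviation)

Standard error: SE = σ/√n = 29/√162 = 2.2785
z-statistic: z = (x̄ - μ₀)/SE = (107.00 - 104)/2.2785 = 1.3167
Critical value: ±1.645
p-value = 0.1879
Decision: fail to reject H₀

Answer: z = 1.3167, fail to reject H₀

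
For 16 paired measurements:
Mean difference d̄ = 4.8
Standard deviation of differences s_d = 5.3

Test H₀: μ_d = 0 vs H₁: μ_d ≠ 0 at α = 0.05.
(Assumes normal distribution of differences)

df = n - 1 = 15
SE = s_d/√n = 5.3/√16 = 1.3250
t = d̄/SE = 4.8/1.3250 = 3.6226
Critical value: t_{0.025,15} = ±2.131
p-value ≈ 0.0025
Decision: reject H₀

Answer: t = 3.6226, reject H₀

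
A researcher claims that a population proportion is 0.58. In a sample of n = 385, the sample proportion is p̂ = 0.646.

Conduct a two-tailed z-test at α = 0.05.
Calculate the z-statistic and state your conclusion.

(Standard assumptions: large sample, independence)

H₀: p = 0.58, H₁: p ≠ 0.58
Standard error: SE = √(p₀(1-p₀)/n) = √(0.58×0.42/385) = 0.025154
z-statistic: z = (p̂ - p₀)/SE = (0.646 - 0.58)/0.025154 = 2.6238
Critical value: z_0.025 = ±1.960
p-value = 0.0087
Decision: reject H₀ at α = 0.05

Answer: z = 2.6238, reject H₀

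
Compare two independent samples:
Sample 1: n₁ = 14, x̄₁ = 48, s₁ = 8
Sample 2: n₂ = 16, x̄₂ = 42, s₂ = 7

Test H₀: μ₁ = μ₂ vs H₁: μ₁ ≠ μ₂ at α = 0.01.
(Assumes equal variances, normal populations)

Answer: t = 2.1916, fail to reject H₀

Derivation:
Pooled variance: s²_p = [13×8² + 15×7²]/(28) = 55.9643
s_p = 7.4809
SE = s_p×√(1/n₁ + 1/n₂) = 7.4809×√(1/14 + 1/16) = 2.7377
t = (x̄₁ - x̄₂)/SE = (48 - 42)/2.7377 = 2.1916
df = 28, t-critical = ±2.763
Decision: fail to reject H₀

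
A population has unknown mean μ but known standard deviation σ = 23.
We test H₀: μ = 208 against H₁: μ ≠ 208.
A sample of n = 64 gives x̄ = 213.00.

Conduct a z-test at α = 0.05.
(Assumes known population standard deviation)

Answer: z = 1.7391, fail to reject H₀

Derivation:
Standard error: SE = σ/√n = 23/√64 = 2.8750
z-statistic: z = (x̄ - μ₀)/SE = (213.00 - 208)/2.8750 = 1.7391
Critical value: ±1.960
p-value = 0.0820
Decision: fail to reject H₀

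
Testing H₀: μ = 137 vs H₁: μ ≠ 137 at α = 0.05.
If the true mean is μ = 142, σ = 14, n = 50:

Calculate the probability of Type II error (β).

Answer: β ≈ 0.2859

Derivation:
SE = σ/√n = 14/√50 = 1.9799
Critical values: μ₀ ± z_0.025×SE = 137 ± 1.960×1.9799
Acceptance region: (133.1194, 140.8806)
Under H₁ (μ = 142): z_high = (140.8806 - 142)/1.9799 = -0.5654, z_low = (133.1194 - 142)/1.9799 = -4.4854
β = P(not reject | H₁) = Φ(-0.5654) - Φ(-4.4854) ≈ 0.2859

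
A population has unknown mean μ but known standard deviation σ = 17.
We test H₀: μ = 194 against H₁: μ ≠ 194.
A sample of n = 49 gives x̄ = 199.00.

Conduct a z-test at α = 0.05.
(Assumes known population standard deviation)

Answer: z = 2.0588, reject H₀

Derivation:
Standard error: SE = σ/√n = 17/√49 = 2.4286
z-statistic: z = (x̄ - μ₀)/SE = (199.00 - 194)/2.4286 = 2.0588
Critical value: ±1.960
p-value = 0.0395
Decision: reject H₀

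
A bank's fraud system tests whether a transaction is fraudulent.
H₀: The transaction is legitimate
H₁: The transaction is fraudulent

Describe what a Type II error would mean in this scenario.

A Type I error (probability α) occurs when we reject a true H₀.
A Type II error (probability β) occurs when we fail to reject a false H₀.

Answer: Allowing a fraudulent transaction to go through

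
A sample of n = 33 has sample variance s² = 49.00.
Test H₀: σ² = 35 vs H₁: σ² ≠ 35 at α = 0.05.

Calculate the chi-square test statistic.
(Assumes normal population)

Answer: χ² = 44.8000, fail to reject H₀

Derivation:
df = n - 1 = 32
χ² = (n-1)s²/σ₀² = 32×49.00/35 = 44.8000
Critical values: χ²_{0.975,32} = 18.291, χ²_{0.025,32} = 49.480
Rejection region: χ² < 18.291 or χ² > 49.480
Decision: fail to reject H₀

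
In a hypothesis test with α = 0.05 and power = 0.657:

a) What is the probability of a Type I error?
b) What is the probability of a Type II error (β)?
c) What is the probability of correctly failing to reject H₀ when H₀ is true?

a) Type I error probability = α = 0.05
b) Power = P(reject H₀ | H₁ true) = 1 - β = 0.657, so Type II error probability = β = 1 - Power = 0.343
c) P(fail to reject H₀ | H₀ true) = 1 - α = 0.95

Answer: a) 0.05, b) 0.343, c) 0.95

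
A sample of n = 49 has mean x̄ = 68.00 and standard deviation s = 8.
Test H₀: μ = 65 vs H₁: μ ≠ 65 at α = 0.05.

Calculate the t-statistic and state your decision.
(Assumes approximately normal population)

df = n - 1 = 48
SE = s/√n = 8/√49 = 1.1429
t = (x̄ - μ₀)/SE = (68.00 - 65)/1.1429 = 2.6249
Critical value: t_{0.025,48} = ±2.011
p-value ≈ 0.0116
Decision: reject H₀

Answer: t = 2.6249, reject H₀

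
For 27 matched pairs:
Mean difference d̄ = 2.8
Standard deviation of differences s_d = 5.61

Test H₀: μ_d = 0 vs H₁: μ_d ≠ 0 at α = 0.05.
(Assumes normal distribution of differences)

df = n - 1 = 26
SE = s_d/√n = 5.61/√27 = 1.0796
t = d̄/SE = 2.8/1.0796 = 2.5936
Critical value: t_{0.025,26} = ±2.056
p-value ≈ 0.0154
Decision: reject H₀

Answer: t = 2.5936, reject H₀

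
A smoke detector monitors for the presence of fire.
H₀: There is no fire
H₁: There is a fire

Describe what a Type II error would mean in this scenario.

Answer: The alarm fails to sound when there actually is a fire

Derivation:
Type I error: rejecting H₀ when it is actually true (false positive).
Type II error: failing to reject H₀ when H₁ is actually true (false negative).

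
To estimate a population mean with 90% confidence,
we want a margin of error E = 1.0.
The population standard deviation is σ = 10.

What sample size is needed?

Answer: n = 271

Derivation:
z_0.05 = 1.645
n = (z×σ/E)² = (1.645×10/1.0)²
n = 270.6025
Round up: n = 271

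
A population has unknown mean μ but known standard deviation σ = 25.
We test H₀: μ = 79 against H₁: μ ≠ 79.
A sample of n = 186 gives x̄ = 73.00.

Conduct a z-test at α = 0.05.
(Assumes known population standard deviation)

Standard error: SE = σ/√n = 25/√186 = 1.8331
z-statistic: z = (x̄ - μ₀)/SE = (73.00 - 79)/1.8331 = -3.2731
Critical value: ±1.960
p-value = 0.0011
Decision: reject H₀

Answer: z = -3.2731, reject H₀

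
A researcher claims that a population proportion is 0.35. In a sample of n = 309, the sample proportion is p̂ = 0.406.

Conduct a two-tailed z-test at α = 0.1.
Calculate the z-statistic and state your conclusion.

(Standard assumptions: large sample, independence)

Answer: z = 2.0638, reject H₀

Derivation:
H₀: p = 0.35, H₁: p ≠ 0.35
Standard error: SE = √(p₀(1-p₀)/n) = √(0.35×0.65/309) = 0.027134
z-statistic: z = (p̂ - p₀)/SE = (0.406 - 0.35)/0.027134 = 2.0638
Critical value: z_0.05 = ±1.645
p-value = 0.0390
Decision: reject H₀ at α = 0.1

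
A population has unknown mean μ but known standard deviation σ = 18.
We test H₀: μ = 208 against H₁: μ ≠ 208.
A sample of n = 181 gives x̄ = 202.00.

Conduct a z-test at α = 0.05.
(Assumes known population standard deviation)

Standard error: SE = σ/√n = 18/√181 = 1.3379
z-statistic: z = (x̄ - μ₀)/SE = (202.00 - 208)/1.3379 = -4.4846
Critical value: ±1.960
p-value < 0.0001
Decision: reject H₀

Answer: z = -4.4846, reject H₀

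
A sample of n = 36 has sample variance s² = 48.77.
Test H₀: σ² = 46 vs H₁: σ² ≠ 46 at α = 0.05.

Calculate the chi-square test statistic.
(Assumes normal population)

Answer: χ² = 37.1076, fail to reject H₀

Derivation:
df = n - 1 = 35
χ² = (n-1)s²/σ₀² = 35×48.77/46 = 37.1076
Critical values: χ²_{0.975,35} = 20.569, χ²_{0.025,35} = 53.203
Rejection region: χ² < 20.569 or χ² > 53.203
Decision: fail to reject H₀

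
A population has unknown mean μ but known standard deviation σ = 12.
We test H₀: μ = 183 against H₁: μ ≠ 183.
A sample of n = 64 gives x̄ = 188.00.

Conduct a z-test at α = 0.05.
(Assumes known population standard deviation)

Standard error: SE = σ/√n = 12/√64 = 1.5000
z-statistic: z = (x̄ - μ₀)/SE = (188.00 - 183)/1.5000 = 3.3333
Critical value: ±1.960
p-value = 0.0009
Decision: reject H₀

Answer: z = 3.3333, reject H₀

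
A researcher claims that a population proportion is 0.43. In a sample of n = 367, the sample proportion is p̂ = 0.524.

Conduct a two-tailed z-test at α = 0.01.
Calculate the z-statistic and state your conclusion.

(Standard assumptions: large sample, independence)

H₀: p = 0.43, H₁: p ≠ 0.43
Standard error: SE = √(p₀(1-p₀)/n) = √(0.43×0.57/367) = 0.025843
z-statistic: z = (p̂ - p₀)/SE = (0.524 - 0.43)/0.025843 = 3.6373
Critical value: z_0.005 = ±2.576
p-value = 0.0003
Decision: reject H₀ at α = 0.01

Answer: z = 3.6373, reject H₀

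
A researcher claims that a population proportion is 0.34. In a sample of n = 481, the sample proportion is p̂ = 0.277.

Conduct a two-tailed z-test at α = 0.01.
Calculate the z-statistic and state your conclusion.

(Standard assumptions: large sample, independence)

Answer: z = -2.9168, reject H₀

Derivation:
H₀: p = 0.34, H₁: p ≠ 0.34
Standard error: SE = √(p₀(1-p₀)/n) = √(0.34×0.66/481) = 0.021599
z-statistic: z = (p̂ - p₀)/SE = (0.277 - 0.34)/0.021599 = -2.9168
Critical value: z_0.005 = ±2.576
p-value = 0.0035
Decision: reject H₀ at α = 0.01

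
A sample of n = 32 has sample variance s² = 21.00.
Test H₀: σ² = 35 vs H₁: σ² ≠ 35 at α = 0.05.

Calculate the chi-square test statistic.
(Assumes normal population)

df = n - 1 = 31
χ² = (n-1)s²/σ₀² = 31×21.00/35 = 18.6000
Critical values: χ²_{0.975,31} = 17.539, χ²_{0.025,31} = 48.232
Rejection region: χ² < 17.539 or χ² > 48.232
Decision: fail to reject H₀

Answer: χ² = 18.6000, fail to reject H₀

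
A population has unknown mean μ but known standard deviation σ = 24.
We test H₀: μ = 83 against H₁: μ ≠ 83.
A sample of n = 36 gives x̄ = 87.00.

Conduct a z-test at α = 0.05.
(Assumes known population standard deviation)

Answer: z = 1.0000, fail to reject H₀

Derivation:
Standard error: SE = σ/√n = 24/√36 = 4.0000
z-statistic: z = (x̄ - μ₀)/SE = (87.00 - 83)/4.0000 = 1.0000
Critical value: ±1.960
p-value = 0.3173
Decision: fail to reject H₀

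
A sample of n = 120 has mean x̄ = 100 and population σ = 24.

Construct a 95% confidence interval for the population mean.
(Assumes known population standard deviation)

Confidence level: 95%, α = 0.05
z_0.025 = 1.960
SE = σ/√n = 24/√120 = 2.1909
Margin of error = 1.960 × 2.1909 = 4.2942
CI: x̄ ± margin = 100 ± 4.2942
CI: (95.7058, 104.2942)

Answer: (95.7058, 104.2942)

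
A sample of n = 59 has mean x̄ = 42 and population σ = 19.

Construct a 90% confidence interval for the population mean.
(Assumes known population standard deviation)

Confidence level: 90%, α = 0.1
z_0.05 = 1.645
SE = σ/√n = 19/√59 = 2.4736
Margin of error = 1.645 × 2.4736 = 4.0691
CI: x̄ ± margin = 42 ± 4.0691
CI: (37.9309, 46.0691)

Answer: (37.9309, 46.0691)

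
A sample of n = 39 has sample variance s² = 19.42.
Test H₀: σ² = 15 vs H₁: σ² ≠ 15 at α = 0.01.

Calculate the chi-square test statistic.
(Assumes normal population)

df = n - 1 = 38
χ² = (n-1)s²/σ₀² = 38×19.42/15 = 49.1973
Critical values: χ²_{0.995,38} = 19.289, χ²_{0.005,38} = 64.181
Rejection region: χ² < 19.289 or χ² > 64.181
Decision: fail to reject H₀

Answer: χ² = 49.1973, fail to reject H₀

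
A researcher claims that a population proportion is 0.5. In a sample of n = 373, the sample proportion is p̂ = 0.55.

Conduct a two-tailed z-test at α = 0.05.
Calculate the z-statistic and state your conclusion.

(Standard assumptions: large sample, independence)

Answer: z = 1.9313, fail to reject H₀

Derivation:
H₀: p = 0.5, H₁: p ≠ 0.5
Standard error: SE = √(p₀(1-p₀)/n) = √(0.5×0.5/373) = 0.025889
z-statistic: z = (p̂ - p₀)/SE = (0.55 - 0.5)/0.025889 = 1.9313
Critical value: z_0.025 = ±1.960
p-value = 0.0534
Decision: fail to reject H₀ at α = 0.05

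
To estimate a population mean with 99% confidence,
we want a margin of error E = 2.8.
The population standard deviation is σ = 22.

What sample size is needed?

Answer: n = 410

Derivation:
z_0.005 = 2.576
n = (z×σ/E)² = (2.576×22/2.8)²
n = 409.6576
Round up: n = 410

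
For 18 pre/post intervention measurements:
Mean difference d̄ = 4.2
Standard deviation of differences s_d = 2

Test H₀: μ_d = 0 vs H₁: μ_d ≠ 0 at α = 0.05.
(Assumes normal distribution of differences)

df = n - 1 = 17
SE = s_d/√n = 2/√18 = 0.4714
t = d̄/SE = 4.2/0.4714 = 8.9096
Critical value: t_{0.025,17} = ±2.110
p-value < 0.0001
Decision: reject H₀

Answer: t = 8.9096, reject H₀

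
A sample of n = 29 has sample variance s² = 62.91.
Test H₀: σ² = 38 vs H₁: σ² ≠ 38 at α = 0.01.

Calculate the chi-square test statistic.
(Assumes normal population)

Answer: χ² = 46.3547, fail to reject H₀

Derivation:
df = n - 1 = 28
χ² = (n-1)s²/σ₀² = 28×62.91/38 = 46.3547
Critical values: χ²_{0.995,28} = 12.461, χ²_{0.005,28} = 50.993
Rejection region: χ² < 12.461 or χ² > 50.993
Decision: fail to reject H₀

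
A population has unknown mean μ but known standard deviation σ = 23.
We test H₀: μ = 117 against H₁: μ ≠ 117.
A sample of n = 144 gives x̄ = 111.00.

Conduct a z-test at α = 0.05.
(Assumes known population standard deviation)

Answer: z = -3.1304, reject H₀

Derivation:
Standard error: SE = σ/√n = 23/√144 = 1.9167
z-statistic: z = (x̄ - μ₀)/SE = (111.00 - 117)/1.9167 = -3.1304
Critical value: ±1.960
p-value = 0.0017
Decision: reject H₀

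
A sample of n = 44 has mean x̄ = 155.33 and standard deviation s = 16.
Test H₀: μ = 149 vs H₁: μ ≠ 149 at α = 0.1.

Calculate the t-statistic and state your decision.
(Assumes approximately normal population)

df = n - 1 = 43
SE = s/√n = 16/√44 = 2.4121
t = (x̄ - μ₀)/SE = (155.33 - 149)/2.4121 = 2.6243
Critical value: t_{0.05,43} = ±1.681
p-value ≈ 0.0120
Decision: reject H₀

Answer: t = 2.6243, reject H₀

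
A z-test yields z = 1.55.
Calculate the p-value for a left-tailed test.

Answer: p-value ≈ 0.9394

Derivation:
For z = 1.55:
p = P(Z < 1.55) = Φ(1.55) = 0.9394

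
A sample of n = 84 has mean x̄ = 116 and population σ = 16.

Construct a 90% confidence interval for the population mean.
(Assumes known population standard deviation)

Answer: (113.1283, 118.8717)

Derivation:
Confidence level: 90%, α = 0.1
z_0.05 = 1.645
SE = σ/√n = 16/√84 = 1.7457
Margin of error = 1.645 × 1.7457 = 2.8717
CI: x̄ ± margin = 116 ± 2.8717
CI: (113.1283, 118.8717)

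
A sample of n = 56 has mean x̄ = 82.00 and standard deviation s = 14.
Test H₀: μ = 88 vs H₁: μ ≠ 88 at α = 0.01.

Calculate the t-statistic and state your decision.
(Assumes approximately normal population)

Answer: t = -3.2072, reject H₀

Derivation:
df = n - 1 = 55
SE = s/√n = 14/√56 = 1.8708
t = (x̄ - μ₀)/SE = (82.00 - 88)/1.8708 = -3.2072
Critical value: t_{0.005,55} = ±2.668
p-value ≈ 0.0022
Decision: reject H₀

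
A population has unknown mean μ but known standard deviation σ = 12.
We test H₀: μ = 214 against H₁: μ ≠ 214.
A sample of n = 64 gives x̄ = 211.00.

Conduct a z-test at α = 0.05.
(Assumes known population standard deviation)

Answer: z = -2.0000, reject H₀

Derivation:
Standard error: SE = σ/√n = 12/√64 = 1.5000
z-statistic: z = (x̄ - μ₀)/SE = (211.00 - 214)/1.5000 = -2.0000
Critical value: ±1.960
p-value = 0.0455
Decision: reject H₀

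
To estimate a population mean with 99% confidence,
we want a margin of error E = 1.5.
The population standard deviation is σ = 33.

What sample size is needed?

z_0.005 = 2.576
n = (z×σ/E)² = (2.576×33/1.5)²
n = 3211.7156
Round up: n = 3212

Answer: n = 3212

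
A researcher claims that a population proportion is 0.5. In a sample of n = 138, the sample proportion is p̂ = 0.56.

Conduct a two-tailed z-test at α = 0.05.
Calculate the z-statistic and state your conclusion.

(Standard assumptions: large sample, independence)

Answer: z = 1.4097, fail to reject H₀

Derivation:
H₀: p = 0.5, H₁: p ≠ 0.5
Standard error: SE = √(p₀(1-p₀)/n) = √(0.5×0.5/138) = 0.042563
z-statistic: z = (p̂ - p₀)/SE = (0.56 - 0.5)/0.042563 = 1.4097
Critical value: z_0.025 = ±1.960
p-value = 0.1586
Decision: fail to reject H₀ at α = 0.05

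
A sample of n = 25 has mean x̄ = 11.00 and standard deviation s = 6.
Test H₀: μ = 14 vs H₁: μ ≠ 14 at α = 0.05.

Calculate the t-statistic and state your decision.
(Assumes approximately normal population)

Answer: t = -2.5000, reject H₀

Derivation:
df = n - 1 = 24
SE = s/√n = 6/√25 = 1.2000
t = (x̄ - μ₀)/SE = (11.00 - 14)/1.2000 = -2.5000
Critical value: t_{0.025,24} = ±2.064
p-value ≈ 0.0197
Decision: reject H₀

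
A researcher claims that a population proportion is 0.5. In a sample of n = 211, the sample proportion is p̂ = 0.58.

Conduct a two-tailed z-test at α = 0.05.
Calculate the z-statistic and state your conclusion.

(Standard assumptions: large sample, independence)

Answer: z = 2.3242, reject H₀

Derivation:
H₀: p = 0.5, H₁: p ≠ 0.5
Standard error: SE = √(p₀(1-p₀)/n) = √(0.5×0.5/211) = 0.034421
z-statistic: z = (p̂ - p₀)/SE = (0.58 - 0.5)/0.034421 = 2.3242
Critical value: z_0.025 = ±1.960
p-value = 0.0201
Decision: reject H₀ at α = 0.05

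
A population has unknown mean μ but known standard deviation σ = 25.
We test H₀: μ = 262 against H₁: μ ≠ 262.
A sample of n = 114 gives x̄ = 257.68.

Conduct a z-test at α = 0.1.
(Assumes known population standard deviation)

Answer: z = -1.8450, reject H₀

Derivation:
Standard error: SE = σ/√n = 25/√114 = 2.3415
z-statistic: z = (x̄ - μ₀)/SE = (257.68 - 262)/2.3415 = -1.8450
Critical value: ±1.645
p-value = 0.0650
Decision: reject H₀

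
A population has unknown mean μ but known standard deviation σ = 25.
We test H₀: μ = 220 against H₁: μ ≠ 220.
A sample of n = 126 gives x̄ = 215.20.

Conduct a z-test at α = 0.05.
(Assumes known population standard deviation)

Answer: z = -2.1552, reject H₀

Derivation:
Standard error: SE = σ/√n = 25/√126 = 2.2272
z-statistic: z = (x̄ - μ₀)/SE = (215.20 - 220)/2.2272 = -2.1552
Critical value: ±1.960
p-value = 0.0311
Decision: reject H₀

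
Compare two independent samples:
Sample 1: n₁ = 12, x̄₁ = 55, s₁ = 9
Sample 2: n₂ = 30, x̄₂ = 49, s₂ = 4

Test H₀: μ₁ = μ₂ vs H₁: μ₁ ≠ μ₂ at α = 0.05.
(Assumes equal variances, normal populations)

Answer: t = 3.0181, reject H₀

Derivation:
Pooled variance: s²_p = [11×9² + 29×4²]/(40) = 33.8750
s_p = 5.8202
SE = s_p×√(1/n₁ + 1/n₂) = 5.8202×√(1/12 + 1/30) = 1.9880
t = (x̄₁ - x̄₂)/SE = (55 - 49)/1.9880 = 3.0181
df = 40, t-critical = ±2.021
Decision: reject H₀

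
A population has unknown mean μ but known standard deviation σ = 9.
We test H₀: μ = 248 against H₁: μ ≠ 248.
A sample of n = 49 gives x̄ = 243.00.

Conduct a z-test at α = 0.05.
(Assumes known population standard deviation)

Standard error: SE = σ/√n = 9/√49 = 1.2857
z-statistic: z = (x̄ - μ₀)/SE = (243.00 - 248)/1.2857 = -3.8889
Critical value: ±1.960
p-value = 0.0001
Decision: reject H₀

Answer: z = -3.8889, reject H₀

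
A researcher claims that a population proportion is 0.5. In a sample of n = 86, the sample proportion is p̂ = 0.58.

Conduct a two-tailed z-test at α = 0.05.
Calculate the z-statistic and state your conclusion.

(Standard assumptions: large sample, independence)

H₀: p = 0.5, H₁: p ≠ 0.5
Standard error: SE = √(p₀(1-p₀)/n) = √(0.5×0.5/86) = 0.053916
z-statistic: z = (p̂ - p₀)/SE = (0.58 - 0.5)/0.053916 = 1.4838
Critical value: z_0.025 = ±1.960
p-value = 0.1379
Decision: fail to reject H₀ at α = 0.05

Answer: z = 1.4838, fail to reject H₀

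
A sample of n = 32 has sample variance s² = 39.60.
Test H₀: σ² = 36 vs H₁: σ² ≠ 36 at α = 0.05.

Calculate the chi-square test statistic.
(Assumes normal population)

df = n - 1 = 31
χ² = (n-1)s²/σ₀² = 31×39.60/36 = 34.1000
Critical values: χ²_{0.975,31} = 17.539, χ²_{0.025,31} = 48.232
Rejection region: χ² < 17.539 or χ² > 48.232
Decision: fail to reject H₀

Answer: χ² = 34.1000, fail to reject H₀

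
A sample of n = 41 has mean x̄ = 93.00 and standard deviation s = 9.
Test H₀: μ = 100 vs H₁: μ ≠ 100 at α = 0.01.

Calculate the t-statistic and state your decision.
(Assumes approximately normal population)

df = n - 1 = 40
SE = s/√n = 9/√41 = 1.4056
t = (x̄ - μ₀)/SE = (93.00 - 100)/1.4056 = -4.9801
Critical value: t_{0.005,40} = ±2.704
p-value < 0.0001
Decision: reject H₀

Answer: t = -4.9801, reject H₀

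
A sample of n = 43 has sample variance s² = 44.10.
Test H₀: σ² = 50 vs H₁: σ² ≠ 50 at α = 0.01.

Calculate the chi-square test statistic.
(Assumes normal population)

df = n - 1 = 42
χ² = (n-1)s²/σ₀² = 42×44.10/50 = 37.0440
Critical values: χ²_{0.995,42} = 22.138, χ²_{0.005,42} = 69.336
Rejection region: χ² < 22.138 or χ² > 69.336
Decision: fail to reject H₀

Answer: χ² = 37.0440, fail to reject H₀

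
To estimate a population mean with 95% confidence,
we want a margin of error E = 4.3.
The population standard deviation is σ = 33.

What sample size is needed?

z_0.025 = 1.960
n = (z×σ/E)² = (1.960×33/4.3)²
n = 226.2576
Round up: n = 227

Answer: n = 227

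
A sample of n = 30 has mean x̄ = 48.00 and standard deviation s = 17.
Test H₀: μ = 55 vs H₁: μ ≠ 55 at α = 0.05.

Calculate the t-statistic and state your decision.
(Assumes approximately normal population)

df = n - 1 = 29
SE = s/√n = 17/√30 = 3.1038
t = (x̄ - μ₀)/SE = (48.00 - 55)/3.1038 = -2.2553
Critical value: t_{0.025,29} = ±2.045
p-value ≈ 0.0318
Decision: reject H₀

Answer: t = -2.2553, reject H₀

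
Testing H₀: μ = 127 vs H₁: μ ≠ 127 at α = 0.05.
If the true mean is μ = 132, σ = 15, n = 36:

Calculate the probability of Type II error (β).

Answer: β ≈ 0.4840

Derivation:
SE = σ/√n = 15/√36 = 2.5000
Critical values: μ₀ ± z_0.025×SE = 127 ± 1.960×2.5000
Acceptance region: (122.1000, 131.9000)
Under H₁ (μ = 132): z_high = (131.9000 - 132)/2.5000 = -0.0400, z_low = (122.1000 - 132)/2.5000 = -3.9600
β = P(not reject | H₁) = Φ(-0.0400) - Φ(-3.9600) ≈ 0.4840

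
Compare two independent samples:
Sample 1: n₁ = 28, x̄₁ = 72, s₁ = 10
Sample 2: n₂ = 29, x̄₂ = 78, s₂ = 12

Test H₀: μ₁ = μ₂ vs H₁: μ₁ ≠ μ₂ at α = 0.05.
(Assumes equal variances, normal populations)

Answer: t = -2.0469, reject H₀

Derivation:
Pooled variance: s²_p = [27×10² + 28×12²]/(55) = 122.4000
s_p = 11.0635
SE = s_p×√(1/n₁ + 1/n₂) = 11.0635×√(1/28 + 1/29) = 2.9312
t = (x̄₁ - x̄₂)/SE = (72 - 78)/2.9312 = -2.0469
df = 55, t-critical = ±2.004
Decision: reject H₀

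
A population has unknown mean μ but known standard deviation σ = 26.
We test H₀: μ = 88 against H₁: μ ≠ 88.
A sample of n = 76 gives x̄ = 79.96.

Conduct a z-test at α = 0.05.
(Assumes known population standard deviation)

Answer: z = -2.6958, reject H₀

Derivation:
Standard error: SE = σ/√n = 26/√76 = 2.9824
z-statistic: z = (x̄ - μ₀)/SE = (79.96 - 88)/2.9824 = -2.6958
Critical value: ±1.960
p-value = 0.0070
Decision: reject H₀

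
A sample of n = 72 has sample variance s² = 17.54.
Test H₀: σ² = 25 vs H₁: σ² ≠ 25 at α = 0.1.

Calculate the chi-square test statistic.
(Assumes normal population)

Answer: χ² = 49.8136, reject H₀

Derivation:
df = n - 1 = 71
χ² = (n-1)s²/σ₀² = 71×17.54/25 = 49.8136
Critical values: χ²_{0.95,71} = 52.600, χ²_{0.05,71} = 91.670
Rejection region: χ² < 52.600 or χ² > 91.670
Decision: reject H₀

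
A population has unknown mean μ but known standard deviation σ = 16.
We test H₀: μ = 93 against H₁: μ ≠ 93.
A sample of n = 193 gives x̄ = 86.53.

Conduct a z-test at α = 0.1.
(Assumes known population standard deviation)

Answer: z = -5.6178, reject H₀

Derivation:
Standard error: SE = σ/√n = 16/√193 = 1.1517
z-statistic: z = (x̄ - μ₀)/SE = (86.53 - 93)/1.1517 = -5.6178
Critical value: ±1.645
p-value < 0.0001
Decision: reject H₀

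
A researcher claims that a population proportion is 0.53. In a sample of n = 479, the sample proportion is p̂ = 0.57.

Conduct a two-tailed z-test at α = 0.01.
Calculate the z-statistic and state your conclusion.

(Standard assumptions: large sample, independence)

H₀: p = 0.53, H₁: p ≠ 0.53
Standard error: SE = √(p₀(1-p₀)/n) = √(0.53×0.47/479) = 0.022804
z-statistic: z = (p̂ - p₀)/SE = (0.57 - 0.53)/0.022804 = 1.7541
Critical value: z_0.005 = ±2.576
p-value = 0.0794
Decision: fail to reject H₀ at α = 0.01

Answer: z = 1.7541, fail to reject H₀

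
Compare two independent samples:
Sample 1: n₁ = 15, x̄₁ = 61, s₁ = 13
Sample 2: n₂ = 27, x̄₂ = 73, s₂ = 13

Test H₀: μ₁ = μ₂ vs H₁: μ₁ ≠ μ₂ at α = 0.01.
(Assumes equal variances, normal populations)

Pooled variance: s²_p = [14×13² + 26×13²]/(40) = 169.0000
s_p = 13.0000
SE = s_p×√(1/n₁ + 1/n₂) = 13.0000×√(1/15 + 1/27) = 4.1864
t = (x̄₁ - x̄₂)/SE = (61 - 73)/4.1864 = -2.8664
df = 40, t-critical = ±2.704
Decision: reject H₀

Answer: t = -2.8664, reject H₀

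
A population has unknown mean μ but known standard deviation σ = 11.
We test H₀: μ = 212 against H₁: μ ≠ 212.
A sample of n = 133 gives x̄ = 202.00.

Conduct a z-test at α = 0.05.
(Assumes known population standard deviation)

Standard error: SE = σ/√n = 11/√133 = 0.9538
z-statistic: z = (x̄ - μ₀)/SE = (202.00 - 212)/0.9538 = -10.4844
Critical value: ±1.960
p-value < 0.0001
Decision: reject H₀

Answer: z = -10.4844, reject H₀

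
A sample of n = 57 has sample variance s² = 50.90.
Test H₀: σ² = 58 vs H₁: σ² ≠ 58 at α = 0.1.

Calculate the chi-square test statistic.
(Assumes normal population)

df = n - 1 = 56
χ² = (n-1)s²/σ₀² = 56×50.90/58 = 49.1448
Critical values: χ²_{0.95,56} = 39.801, χ²_{0.05,56} = 74.468
Rejection region: χ² < 39.801 or χ² > 74.468
Decision: fail to reject H₀

Answer: χ² = 49.1448, fail to reject H₀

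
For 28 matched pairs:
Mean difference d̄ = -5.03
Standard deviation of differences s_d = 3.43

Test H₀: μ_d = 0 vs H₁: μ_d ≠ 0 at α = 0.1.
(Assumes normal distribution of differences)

df = n - 1 = 27
SE = s_d/√n = 3.43/√28 = 0.6482
t = d̄/SE = -5.03/0.6482 = -7.7600
Critical value: t_{0.05,27} = ±1.703
p-value < 0.0001
Decision: reject H₀

Answer: t = -7.7600, reject H₀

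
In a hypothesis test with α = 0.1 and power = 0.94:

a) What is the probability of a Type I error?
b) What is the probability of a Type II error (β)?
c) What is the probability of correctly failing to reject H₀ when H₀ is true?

a) Type I error probability = α = 0.1
b) Power = P(reject H₀ | H₁ true) = 1 - β = 0.94, so Type II error probability = β = 1 - Power = 0.06
c) P(fail to reject H₀ | H₀ true) = 1 - α = 0.9

Answer: a) 0.1, b) 0.06, c) 0.9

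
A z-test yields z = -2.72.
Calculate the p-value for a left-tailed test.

For z = -2.72:
p = P(Z < -2.72) = Φ(-2.72) = 0.0033

Answer: p-value ≈ 0.0033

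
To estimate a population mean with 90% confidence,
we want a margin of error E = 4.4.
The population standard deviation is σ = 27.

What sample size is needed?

z_0.05 = 1.645
n = (z×σ/E)² = (1.645×27/4.4)²
n = 101.8953
Round up: n = 102

Answer: n = 102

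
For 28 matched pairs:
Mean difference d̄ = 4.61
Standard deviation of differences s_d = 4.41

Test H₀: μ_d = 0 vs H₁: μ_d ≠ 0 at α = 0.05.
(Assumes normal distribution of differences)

df = n - 1 = 27
SE = s_d/√n = 4.41/√28 = 0.8334
t = d̄/SE = 4.61/0.8334 = 5.5316
Critical value: t_{0.025,27} = ±2.052
p-value < 0.0001
Decision: reject H₀

Answer: t = 5.5316, reject H₀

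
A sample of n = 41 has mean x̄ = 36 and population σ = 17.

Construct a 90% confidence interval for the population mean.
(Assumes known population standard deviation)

Confidence level: 90%, α = 0.1
z_0.05 = 1.645
SE = σ/√n = 17/√41 = 2.6550
Margin of error = 1.645 × 2.6550 = 4.3675
CI: x̄ ± margin = 36 ± 4.3675
CI: (31.6325, 40.3675)

Answer: (31.6325, 40.3675)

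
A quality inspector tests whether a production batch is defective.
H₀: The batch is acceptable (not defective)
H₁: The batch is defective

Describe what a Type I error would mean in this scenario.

Answer: Rejecting an acceptable batch

Derivation:
Type I error: rejecting H₀ when it is actually true (false positive).
Type II error: failing to reject H₀ when H₁ is actually true (false negative).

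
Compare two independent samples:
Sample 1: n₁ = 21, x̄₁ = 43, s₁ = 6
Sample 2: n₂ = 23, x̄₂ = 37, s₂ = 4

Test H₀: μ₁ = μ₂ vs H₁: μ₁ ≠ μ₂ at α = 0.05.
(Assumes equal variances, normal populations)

Pooled variance: s²_p = [20×6² + 22×4²]/(42) = 25.5238
s_p = 5.0521
SE = s_p×√(1/n₁ + 1/n₂) = 5.0521×√(1/21 + 1/23) = 1.5248
t = (x̄₁ - x̄₂)/SE = (43 - 37)/1.5248 = 3.9349
df = 42, t-critical = ±2.018
Decision: reject H₀

Answer: t = 3.9349, reject H₀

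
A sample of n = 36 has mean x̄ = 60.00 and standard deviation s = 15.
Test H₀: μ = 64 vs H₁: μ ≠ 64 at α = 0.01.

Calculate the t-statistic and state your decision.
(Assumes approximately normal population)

Answer: t = -1.6000, fail to reject H₀

Derivation:
df = n - 1 = 35
SE = s/√n = 15/√36 = 2.5000
t = (x̄ - μ₀)/SE = (60.00 - 64)/2.5000 = -1.6000
Critical value: t_{0.005,35} = ±2.724
p-value ≈ 0.1186
Decision: fail to reject H₀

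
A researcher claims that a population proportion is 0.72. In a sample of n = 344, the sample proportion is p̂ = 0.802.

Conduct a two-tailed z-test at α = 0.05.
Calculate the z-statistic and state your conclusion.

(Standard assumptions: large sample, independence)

H₀: p = 0.72, H₁: p ≠ 0.72
Standard error: SE = √(p₀(1-p₀)/n) = √(0.72×0.28/344) = 0.024208
z-statistic: z = (p̂ - p₀)/SE = (0.802 - 0.72)/0.024208 = 3.3873
Critical value: z_0.025 = ±1.960
p-value = 0.0007
Decision: reject H₀ at α = 0.05

Answer: z = 3.3873, reject H₀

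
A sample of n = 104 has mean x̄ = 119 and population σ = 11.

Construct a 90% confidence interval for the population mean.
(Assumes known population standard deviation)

Answer: (117.2257, 120.7743)

Derivation:
Confidence level: 90%, α = 0.1
z_0.05 = 1.645
SE = σ/√n = 11/√104 = 1.0786
Margin of error = 1.645 × 1.0786 = 1.7743
CI: x̄ ± margin = 119 ± 1.7743
CI: (117.2257, 120.7743)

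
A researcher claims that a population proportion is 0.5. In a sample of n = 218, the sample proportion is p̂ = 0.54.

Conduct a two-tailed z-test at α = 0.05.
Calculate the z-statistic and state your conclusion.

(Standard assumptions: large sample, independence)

Answer: z = 1.1812, fail to reject H₀

Derivation:
H₀: p = 0.5, H₁: p ≠ 0.5
Standard error: SE = √(p₀(1-p₀)/n) = √(0.5×0.5/218) = 0.033864
z-statistic: z = (p̂ - p₀)/SE = (0.54 - 0.5)/0.033864 = 1.1812
Critical value: z_0.025 = ±1.960
p-value = 0.2375
Decision: fail to reject H₀ at α = 0.05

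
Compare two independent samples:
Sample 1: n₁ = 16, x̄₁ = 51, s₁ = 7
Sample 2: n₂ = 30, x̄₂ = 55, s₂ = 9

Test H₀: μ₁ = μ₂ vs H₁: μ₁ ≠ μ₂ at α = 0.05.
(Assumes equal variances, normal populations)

Answer: t = -1.5434, fail to reject H₀

Derivation:
Pooled variance: s²_p = [15×7² + 29×9²]/(44) = 70.0909
s_p = 8.3720
SE = s_p×√(1/n₁ + 1/n₂) = 8.3720×√(1/16 + 1/30) = 2.5917
t = (x̄₁ - x̄₂)/SE = (51 - 55)/2.5917 = -1.5434
df = 44, t-critical = ±2.015
Decision: fail to reject H₀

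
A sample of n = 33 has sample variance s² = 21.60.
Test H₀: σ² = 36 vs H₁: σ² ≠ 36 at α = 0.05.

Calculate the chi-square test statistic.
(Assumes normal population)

Answer: χ² = 19.2000, fail to reject H₀

Derivation:
df = n - 1 = 32
χ² = (n-1)s²/σ₀² = 32×21.60/36 = 19.2000
Critical values: χ²_{0.975,32} = 18.291, χ²_{0.025,32} = 49.480
Rejection region: χ² < 18.291 or χ² > 49.480
Decision: fail to reject H₀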